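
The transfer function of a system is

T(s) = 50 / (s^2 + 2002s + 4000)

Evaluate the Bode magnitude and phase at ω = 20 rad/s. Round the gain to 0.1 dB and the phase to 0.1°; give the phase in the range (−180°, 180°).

-58.1 dB, -84.9°

Substitute s = j20:
Numerator: 50 = 50 + j0
Denominator: (j20)^2 + 2002(j20) + 4000 = 3600 + j40040
|N| = √(50² + 0²) ≈ 50, ∠N ≈ 0.00°
|D| = √(3600² + 40040²) ≈ 40202, ∠D ≈ 84.86°
|T| = 50 / 40202 ≈ 0.0012437
Gain = 20 log₁₀(0.0012437) ≈ -58.11 dB
∠T = 0.00° − 84.86° = -84.86°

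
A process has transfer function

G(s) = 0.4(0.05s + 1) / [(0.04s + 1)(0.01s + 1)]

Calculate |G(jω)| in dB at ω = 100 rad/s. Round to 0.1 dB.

-9.1 dB

At ω = 100 rad/s:
zero (1 + j100·0.05) = 1 + j5 → |·| ≈ 5.099, ∠ ≈ 78.69°
pole (1 + j100·0.04) = 1 + j4 → |·| ≈ 4.1231, ∠ ≈ 75.96°
pole (1 + j100·0.01) = 1 + j1 → |·| ≈ 1.4142, ∠ ≈ 45.00°
|G| = 0.4 · 5.099 / (4.1231 · 1.4142) ≈ 0.34979
Gain = 20 log₁₀(0.34979) ≈ -9.12 dB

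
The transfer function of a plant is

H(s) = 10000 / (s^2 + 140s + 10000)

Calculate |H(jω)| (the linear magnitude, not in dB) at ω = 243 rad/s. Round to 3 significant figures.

At s = jω = j243:
quadratic: (j243)² + 140·j243 + 10000 = -49049 + j34020 → |·| ≈ 59692, ∠ ≈ 145.26°
|H| = 10000 / 59692 ≈ 0.16753

0.168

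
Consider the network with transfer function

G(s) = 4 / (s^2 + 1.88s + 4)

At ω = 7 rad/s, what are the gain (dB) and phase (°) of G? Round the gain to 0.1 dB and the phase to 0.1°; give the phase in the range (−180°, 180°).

-21.4 dB, -163.7°

At s = jω = j7:
quadratic: (j7)² + 1.88·j7 + 4 = -45 + j13.16 → |·| ≈ 46.885, ∠ ≈ 163.70°
|G| = 4 / 46.885 ≈ 0.085315
Gain = 20 log₁₀(0.085315) ≈ -21.38 dB
∠G = 0.00° − 163.70° = -163.70°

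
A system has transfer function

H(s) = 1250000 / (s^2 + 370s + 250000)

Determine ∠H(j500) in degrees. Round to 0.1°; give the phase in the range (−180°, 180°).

At s = jω = j500:
quadratic: (j500)² + 370·j500 + 250000 = 0 + j185000 → |·| ≈ 1.85e+05, ∠ ≈ 90.00°
∠H = 0.00° − 90.00° = -90.00°

-90.0°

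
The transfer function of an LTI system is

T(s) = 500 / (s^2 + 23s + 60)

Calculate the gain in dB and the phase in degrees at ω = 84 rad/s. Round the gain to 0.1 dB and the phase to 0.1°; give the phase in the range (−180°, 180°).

-23.2 dB, -164.6°

Substitute s = j84:
Numerator: 500 = 500 + j0
Denominator: (j84)^2 + 23(j84) + 60 = -6996 + j1932
|N| = √(500² + 0²) ≈ 500, ∠N ≈ 0.00°
|D| = √(6996² + 1932²) ≈ 7257.9, ∠D ≈ 164.56°
|T| = 500 / 7257.9 ≈ 0.06889
Gain = 20 log₁₀(0.06889) ≈ -23.24 dB
∠T = 0.00° − 164.56° = -164.56°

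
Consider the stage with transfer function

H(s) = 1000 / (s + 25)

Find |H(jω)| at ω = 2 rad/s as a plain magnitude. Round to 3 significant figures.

39.9

At s = jω = j2:
pole (s+25): 25 + j2 → |·| = √(25²+2²) = √629 ≈ 25.08, ∠ = arctan(2/25) ≈ 4.57°
|H| = 1000 / 25.08 ≈ 39.872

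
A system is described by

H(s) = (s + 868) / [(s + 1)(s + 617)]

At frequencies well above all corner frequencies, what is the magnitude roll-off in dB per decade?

-20 dB/decade

Each pole contributes −20 dB/decade at high frequency; each zero contributes +20 dB/decade.
Net: 1 zero(s) − 2 pole(s) → -20 dB/decade.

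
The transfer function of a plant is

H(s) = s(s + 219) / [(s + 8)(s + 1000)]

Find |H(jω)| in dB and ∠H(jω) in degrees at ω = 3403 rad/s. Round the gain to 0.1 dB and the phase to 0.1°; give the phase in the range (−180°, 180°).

At s = jω = j3403:
zero (s+219): 219 + j3403 → |·| = √(219²+3403²) = √11628370 ≈ 3410, ∠ = arctan(3403/219) ≈ 86.32°
zero at origin: s = j3403 → |·| = 3403, ∠ = 90.00°
pole (s+8): 8 + j3403 → |·| = √(8²+3403²) = √11580473 ≈ 3403, ∠ = arctan(3403/8) ≈ 89.87°
pole (s+1000): 1000 + j3403 → |·| = √(1000²+3403²) = √12580409 ≈ 3546.9, ∠ = arctan(3403/1000) ≈ 73.62°
|H| = 1 · 1.1604e+07 / 1.207e+07 ≈ 0.96139
Gain = 20 log₁₀(0.96139) ≈ -0.34 dB
∠H = 176.32° − 163.49° = 12.83°

-0.3 dB, 12.8°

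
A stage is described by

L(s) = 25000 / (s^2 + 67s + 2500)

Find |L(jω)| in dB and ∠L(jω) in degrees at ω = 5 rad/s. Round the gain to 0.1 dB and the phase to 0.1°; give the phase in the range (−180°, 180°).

20.0 dB, -7.7°

At s = jω = j5:
quadratic: (j5)² + 67·j5 + 2500 = 2475 + j335 → |·| ≈ 2497.6, ∠ ≈ 7.71°
|L| = 25000 / 2497.6 ≈ 10.01
Gain = 20 log₁₀(10.01) ≈ 20.01 dB
∠L = 0.00° − 7.71° = -7.71°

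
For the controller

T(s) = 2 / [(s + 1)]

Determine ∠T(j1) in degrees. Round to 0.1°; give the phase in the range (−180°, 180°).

At ω = 1 rad/s:
pole (1 + j1·1) = 1 + j1 → |·| ≈ 1.4142, ∠ ≈ 45.00°
∠T = (0°) − (45.00°) = -45.00°

-45.0°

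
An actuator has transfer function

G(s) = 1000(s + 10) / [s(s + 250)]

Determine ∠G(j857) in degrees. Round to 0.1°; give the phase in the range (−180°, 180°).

At s = jω = j857:
zero (s+10): 10 + j857 → |·| = √(10²+857²) = √734549 ≈ 857.06, ∠ = arctan(857/10) ≈ 89.33°
pole (s+250): 250 + j857 → |·| = √(250²+857²) = √796949 ≈ 892.72, ∠ = arctan(857/250) ≈ 73.74°
pole at origin: |s| = 857, ∠ = 90.00° (in denominator)
∠G = 89.33° − 163.74° = -74.41°

-74.4°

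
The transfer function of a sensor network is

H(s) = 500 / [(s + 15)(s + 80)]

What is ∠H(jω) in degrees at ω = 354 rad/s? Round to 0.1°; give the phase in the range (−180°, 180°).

At s = jω = j354:
pole (s+15): 15 + j354 → |·| = √(15²+354²) = √125541 ≈ 354.32, ∠ = arctan(354/15) ≈ 87.57°
pole (s+80): 80 + j354 → |·| = √(80²+354²) = √131716 ≈ 362.93, ∠ = arctan(354/80) ≈ 77.27°
∠H = 0.00° − 164.84° = -164.84°

-164.8°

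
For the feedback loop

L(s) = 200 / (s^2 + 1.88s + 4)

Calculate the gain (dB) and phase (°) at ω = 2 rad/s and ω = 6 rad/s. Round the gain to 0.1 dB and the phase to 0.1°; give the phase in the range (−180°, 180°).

At s = jω = j2:
quadratic: (j2)² + 1.88·j2 + 4 = 0 + j3.76 → |·| ≈ 3.76, ∠ ≈ 90.00°
|L| = 200 / 3.76 ≈ 53.191
Gain = 20 log₁₀(53.191) ≈ 34.52 dB
∠L = 0.00° − 90.00° = -90.00°

At s = jω = j6:
quadratic: (j6)² + 1.88·j6 + 4 = -32 + j11.28 → |·| ≈ 33.93, ∠ ≈ 160.58°
|L| = 200 / 33.93 ≈ 5.8945
Gain = 20 log₁₀(5.8945) ≈ 15.41 dB
∠L = 0.00° − 160.58° = -160.58°

ω = 2: 34.5 dB, -90.0°; ω = 6: 15.4 dB, -160.6°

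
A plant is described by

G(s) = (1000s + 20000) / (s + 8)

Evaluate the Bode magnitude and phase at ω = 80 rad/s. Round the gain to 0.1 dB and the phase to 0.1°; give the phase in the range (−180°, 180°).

60.2 dB, -8.3°

Substitute s = j80:
Numerator: 1000(j80) + 20000 = 20000 + j80000
Denominator: (j80) + 8 = 8 + j80
|N| = √(20000² + 80000²) ≈ 82462, ∠N ≈ 75.96°
|D| = √(8² + 80²) ≈ 80.399, ∠D ≈ 84.29°
|G| = 82462 / 80.399 ≈ 1025.7
Gain = 20 log₁₀(1025.7) ≈ 60.22 dB
∠G = 75.96° − 84.29° = -8.33°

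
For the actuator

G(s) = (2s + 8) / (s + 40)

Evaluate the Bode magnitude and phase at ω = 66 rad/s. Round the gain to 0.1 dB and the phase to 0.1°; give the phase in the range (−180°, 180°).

4.7 dB, 27.8°

Substitute s = j66:
Numerator: 2(j66) + 8 = 8 + j132
Denominator: (j66) + 40 = 40 + j66
|N| = √(8² + 132²) ≈ 132.24, ∠N ≈ 86.53°
|D| = √(40² + 66²) ≈ 77.175, ∠D ≈ 58.78°
|G| = 132.24 / 77.175 ≈ 1.7135
Gain = 20 log₁₀(1.7135) ≈ 4.68 dB
∠G = 86.53° − 58.78° = 27.75°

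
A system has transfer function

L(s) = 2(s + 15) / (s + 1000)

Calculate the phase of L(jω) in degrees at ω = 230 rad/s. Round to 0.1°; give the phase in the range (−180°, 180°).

73.3°

At s = jω = j230:
zero (s+15): 15 + j230 → |·| = √(15²+230²) = √53125 ≈ 230.49, ∠ = arctan(230/15) ≈ 86.27°
pole (s+1000): 1000 + j230 → |·| = √(1000²+230²) = √1052900 ≈ 1026.1, ∠ = arctan(230/1000) ≈ 12.95°
∠L = 86.27° − 12.95° = 73.32°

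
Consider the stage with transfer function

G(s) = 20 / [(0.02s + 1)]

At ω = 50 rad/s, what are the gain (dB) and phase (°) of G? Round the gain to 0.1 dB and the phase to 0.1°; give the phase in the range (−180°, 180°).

At ω = 50 rad/s:
pole (1 + j50·0.02) = 1 + j1 → |·| ≈ 1.4142, ∠ ≈ 45.00°
|G| = 20 · 1 / (1.4142) ≈ 14.142
Gain = 20 log₁₀(14.142) ≈ 23.01 dB
∠G = (0°) − (45.00°) = -45.00°

23.0 dB, -45.0°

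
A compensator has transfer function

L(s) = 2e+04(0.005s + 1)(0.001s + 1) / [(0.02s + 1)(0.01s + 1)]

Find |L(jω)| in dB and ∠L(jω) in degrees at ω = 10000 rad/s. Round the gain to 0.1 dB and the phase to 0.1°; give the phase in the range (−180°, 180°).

54.0 dB, -6.0°

At ω = 10000 rad/s:
zero (1 + j10000·0.005) = 1 + j50 → |·| ≈ 50.01, ∠ ≈ 88.85°
zero (1 + j10000·0.001) = 1 + j10 → |·| ≈ 10.05, ∠ ≈ 84.29°
pole (1 + j10000·0.02) = 1 + j200 → |·| ≈ 200, ∠ ≈ 89.71°
pole (1 + j10000·0.01) = 1 + j100 → |·| ≈ 100, ∠ ≈ 89.43°
|L| = 2e+04 · 50.01 · 10.05 / (200 · 100) ≈ 502.6
Gain = 20 log₁₀(502.6) ≈ 54.02 dB
∠L = (88.85° + 84.29°) − (89.71° + 89.43°) = -6.00°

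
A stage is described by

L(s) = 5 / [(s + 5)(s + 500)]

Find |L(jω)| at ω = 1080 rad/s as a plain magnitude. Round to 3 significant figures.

3.89e-06

At s = jω = j1080:
pole (s+5): 5 + j1080 → |·| = √(5²+1080²) = √1166425 ≈ 1080, ∠ = arctan(1080/5) ≈ 89.73°
pole (s+500): 500 + j1080 → |·| = √(500²+1080²) = √1416400 ≈ 1190.1, ∠ = arctan(1080/500) ≈ 65.16°
|L| = 5 / 1.2853e+06 ≈ 3.8901e-06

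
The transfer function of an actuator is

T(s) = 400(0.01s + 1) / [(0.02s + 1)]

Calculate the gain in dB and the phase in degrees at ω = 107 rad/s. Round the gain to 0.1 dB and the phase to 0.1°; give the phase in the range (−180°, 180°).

47.9 dB, -18.0°

At ω = 107 rad/s:
zero (1 + j107·0.01) = 1 + j1.07 → |·| ≈ 1.4645, ∠ ≈ 46.94°
pole (1 + j107·0.02) = 1 + j2.14 → |·| ≈ 2.3621, ∠ ≈ 64.95°
|T| = 400 · 1.4645 / (2.3621) ≈ 248
Gain = 20 log₁₀(248) ≈ 47.89 dB
∠T = (46.94°) − (64.95°) = -18.01°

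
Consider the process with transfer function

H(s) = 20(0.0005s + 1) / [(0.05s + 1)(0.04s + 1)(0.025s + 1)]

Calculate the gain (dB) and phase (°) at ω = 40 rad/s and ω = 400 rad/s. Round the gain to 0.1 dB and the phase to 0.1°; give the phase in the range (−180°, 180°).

At ω = 40 rad/s:
zero (1 + j40·0.0005) = 1 + j0.02 → |·| ≈ 1.0002, ∠ ≈ 1.15°
pole (1 + j40·0.05) = 1 + j2 → |·| ≈ 2.2361, ∠ ≈ 63.43°
pole (1 + j40·0.04) = 1 + j1.6 → |·| ≈ 1.8868, ∠ ≈ 57.99°
pole (1 + j40·0.025) = 1 + j1 → |·| ≈ 1.4142, ∠ ≈ 45.00°
|H| = 20 · 1.0002 / (2.2361 · 1.8868 · 1.4142) ≈ 3.3527
Gain = 20 log₁₀(3.3527) ≈ 10.51 dB
∠H = (1.15°) − (63.43° + 57.99° + 45.00°) = -165.27°

At ω = 400 rad/s:
zero (1 + j400·0.0005) = 1 + j0.2 → |·| ≈ 1.0198, ∠ ≈ 11.31°
pole (1 + j400·0.05) = 1 + j20 → |·| ≈ 20.025, ∠ ≈ 87.14°
pole (1 + j400·0.04) = 1 + j16 → |·| ≈ 16.031, ∠ ≈ 86.42°
pole (1 + j400·0.025) = 1 + j10 → |·| ≈ 10.05, ∠ ≈ 84.29°
|H| = 20 · 1.0198 / (20.025 · 16.031 · 10.05) ≈ 0.0063219
Gain = 20 log₁₀(0.0063219) ≈ -43.98 dB
∠H = (11.31°) − (87.14° + 86.42° + 84.29°) = -246.54° ≡ 113.46° (principal value)

ω = 40: 10.5 dB, -165.3°; ω = 400: -44.0 dB, 113.5°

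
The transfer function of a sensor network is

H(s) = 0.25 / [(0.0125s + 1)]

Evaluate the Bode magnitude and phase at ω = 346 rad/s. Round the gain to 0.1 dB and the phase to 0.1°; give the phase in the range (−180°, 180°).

-25.0 dB, -77.0°

At ω = 346 rad/s:
pole (1 + j346·0.0125) = 1 + j4.325 → |·| ≈ 4.4391, ∠ ≈ 76.98°
|H| = 0.25 · 1 / (4.4391) ≈ 0.056318
Gain = 20 log₁₀(0.056318) ≈ -24.99 dB
∠H = (0°) − (76.98°) = -76.98°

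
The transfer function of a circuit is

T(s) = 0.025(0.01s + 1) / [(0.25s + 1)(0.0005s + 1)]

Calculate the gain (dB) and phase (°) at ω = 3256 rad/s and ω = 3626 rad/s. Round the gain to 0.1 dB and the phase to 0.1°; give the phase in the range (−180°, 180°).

ω = 3256: -65.6 dB, -60.1°; ω = 3626: -66.3 dB, -62.6°

At ω = 3256 rad/s:
zero (1 + j3256·0.01) = 1 + j32.56 → |·| ≈ 32.575, ∠ ≈ 88.24°
pole (1 + j3256·0.25) = 1 + j814 → |·| ≈ 814, ∠ ≈ 89.93°
pole (1 + j3256·0.0005) = 1 + j1.628 → |·| ≈ 1.9106, ∠ ≈ 58.44°
|T| = 0.025 · 32.575 / (814 · 1.9106) ≈ 0.00052364
Gain = 20 log₁₀(0.00052364) ≈ -65.62 dB
∠T = (88.24°) − (89.93° + 58.44°) = -60.13°

At ω = 3626 rad/s:
zero (1 + j3626·0.01) = 1 + j36.26 → |·| ≈ 36.274, ∠ ≈ 88.42°
pole (1 + j3626·0.25) = 1 + j906.5 → |·| ≈ 906.5, ∠ ≈ 89.94°
pole (1 + j3626·0.0005) = 1 + j1.813 → |·| ≈ 2.0705, ∠ ≈ 61.12°
|T| = 0.025 · 36.274 / (906.5 · 2.0705) ≈ 0.00048316
Gain = 20 log₁₀(0.00048316) ≈ -66.32 dB
∠T = (88.42°) − (89.94° + 61.12°) = -62.64°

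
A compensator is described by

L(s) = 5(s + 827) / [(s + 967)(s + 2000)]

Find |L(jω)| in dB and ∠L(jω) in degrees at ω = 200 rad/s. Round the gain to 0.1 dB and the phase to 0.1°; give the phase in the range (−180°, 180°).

At s = jω = j200:
zero (s+827): 827 + j200 → |·| = √(827²+200²) = √723929 ≈ 850.84, ∠ = arctan(200/827) ≈ 13.60°
pole (s+967): 967 + j200 → |·| = √(967²+200²) = √975089 ≈ 987.47, ∠ = arctan(200/967) ≈ 11.69°
pole (s+2000): 2000 + j200 → |·| = √(2000²+200²) = √4040000 ≈ 2010, ∠ = arctan(200/2000) ≈ 5.71°
|L| = 5 · 850.84 / 1.9848e+06 ≈ 0.0021434
Gain = 20 log₁₀(0.0021434) ≈ -53.38 dB
∠L = 13.60° − 17.40° = -3.80°

-53.4 dB, -3.8°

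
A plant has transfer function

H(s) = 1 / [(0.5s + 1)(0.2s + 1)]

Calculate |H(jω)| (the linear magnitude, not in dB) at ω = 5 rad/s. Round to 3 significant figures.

At ω = 5 rad/s:
pole (1 + j5·0.5) = 1 + j2.5 → |·| ≈ 2.6926, ∠ ≈ 68.20°
pole (1 + j5·0.2) = 1 + j1 → |·| ≈ 1.4142, ∠ ≈ 45.00°
|H| = 1 · 1 / (2.6926 · 1.4142) ≈ 0.26261

0.263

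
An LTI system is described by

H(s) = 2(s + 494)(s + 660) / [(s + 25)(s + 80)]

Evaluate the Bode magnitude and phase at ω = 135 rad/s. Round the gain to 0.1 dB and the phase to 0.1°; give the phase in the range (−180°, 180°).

At s = jω = j135:
zero (s+494): 494 + j135 → |·| = √(494²+135²) = √262261 ≈ 512.11, ∠ = arctan(135/494) ≈ 15.28°
zero (s+660): 660 + j135 → |·| = √(660²+135²) = √453825 ≈ 673.67, ∠ = arctan(135/660) ≈ 11.56°
pole (s+25): 25 + j135 → |·| = √(25²+135²) = √18850 ≈ 137.3, ∠ = arctan(135/25) ≈ 79.51°
pole (s+80): 80 + j135 → |·| = √(80²+135²) = √24625 ≈ 156.92, ∠ = arctan(135/80) ≈ 59.35°
|H| = 2 · 3.4499e+05 / 21545 ≈ 32.025
Gain = 20 log₁₀(32.025) ≈ 30.11 dB
∠H = 26.84° − 138.86° = -112.02°

30.1 dB, -112.0°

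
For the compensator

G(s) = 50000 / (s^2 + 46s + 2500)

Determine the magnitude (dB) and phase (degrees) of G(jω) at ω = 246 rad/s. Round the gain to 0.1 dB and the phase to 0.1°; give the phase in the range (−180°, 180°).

At s = jω = j246:
quadratic: (j246)² + 46·j246 + 2500 = -58016 + j11316 → |·| ≈ 59109, ∠ ≈ 168.96°
|G| = 50000 / 59109 ≈ 0.84589
Gain = 20 log₁₀(0.84589) ≈ -1.45 dB
∠G = 0.00° − 168.96° = -168.96°

-1.5 dB, -169.0°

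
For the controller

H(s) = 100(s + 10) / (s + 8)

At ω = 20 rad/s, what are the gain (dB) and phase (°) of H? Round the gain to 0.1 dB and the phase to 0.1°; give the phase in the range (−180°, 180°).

At s = jω = j20:
zero (s+10): 10 + j20 → |·| = √(10²+20²) = √500 ≈ 22.361, ∠ = arctan(20/10) ≈ 63.43°
pole (s+8): 8 + j20 → |·| = √(8²+20²) = √464 ≈ 21.541, ∠ = arctan(20/8) ≈ 68.20°
|H| = 100 · 22.361 / 21.541 ≈ 103.81
Gain = 20 log₁₀(103.81) ≈ 40.32 dB
∠H = 63.43° − 68.20° = -4.77°

40.3 dB, -4.8°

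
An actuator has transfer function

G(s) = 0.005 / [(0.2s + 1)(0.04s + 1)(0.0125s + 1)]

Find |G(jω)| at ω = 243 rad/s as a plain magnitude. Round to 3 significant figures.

3.29e-06

At ω = 243 rad/s:
pole (1 + j243·0.2) = 1 + j48.6 → |·| ≈ 48.61, ∠ ≈ 88.82°
pole (1 + j243·0.04) = 1 + j9.72 → |·| ≈ 9.7713, ∠ ≈ 84.13°
pole (1 + j243·0.0125) = 1 + j3.0375 → |·| ≈ 3.1979, ∠ ≈ 71.78°
|G| = 0.005 · 1 / (48.61 · 9.7713 · 3.1979) ≈ 3.2918e-06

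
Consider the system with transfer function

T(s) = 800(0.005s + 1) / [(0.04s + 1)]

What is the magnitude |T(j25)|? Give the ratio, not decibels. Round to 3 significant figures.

570

At ω = 25 rad/s:
zero (1 + j25·0.005) = 1 + j0.125 → |·| ≈ 1.0078, ∠ ≈ 7.13°
pole (1 + j25·0.04) = 1 + j1 → |·| ≈ 1.4142, ∠ ≈ 45.00°
|T| = 800 · 1.0078 / (1.4142) ≈ 570.1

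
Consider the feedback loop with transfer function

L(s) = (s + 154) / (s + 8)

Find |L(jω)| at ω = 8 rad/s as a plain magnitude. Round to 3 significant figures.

13.6

Substitute s = j8:
Numerator: (j8) + 154 = 154 + j8
Denominator: (j8) + 8 = 8 + j8
|N| = √(154² + 8²) ≈ 154.21, ∠N ≈ 2.97°
|D| = √(8² + 8²) ≈ 11.314, ∠D ≈ 45.00°
|L| = 154.21 / 11.314 ≈ 13.63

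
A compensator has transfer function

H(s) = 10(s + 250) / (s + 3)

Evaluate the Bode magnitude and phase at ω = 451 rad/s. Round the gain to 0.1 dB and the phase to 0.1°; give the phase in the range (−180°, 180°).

At s = jω = j451:
zero (s+250): 250 + j451 → |·| = √(250²+451²) = √265901 ≈ 515.66, ∠ = arctan(451/250) ≈ 61.00°
pole (s+3): 3 + j451 → |·| = √(3²+451²) = √203410 ≈ 451.01, ∠ = arctan(451/3) ≈ 89.62°
|H| = 10 · 515.66 / 451.01 ≈ 11.433
Gain = 20 log₁₀(11.433) ≈ 21.16 dB
∠H = 61.00° − 89.62° = -28.62°

21.2 dB, -28.6°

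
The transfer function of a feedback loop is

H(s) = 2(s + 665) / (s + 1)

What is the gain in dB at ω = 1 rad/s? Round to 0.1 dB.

59.5 dB

At s = jω = j1:
zero (s+665): 665 + j1 → |·| = √(665²+1²) = √442226 ≈ 665, ∠ = arctan(1/665) ≈ 0.09°
pole (s+1): 1 + j1 → |·| = √(1²+1²) = √2 ≈ 1.4142, ∠ = arctan(1/1) ≈ 45.00°
|H| = 2 · 665 / 1.4142 ≈ 940.46
Gain = 20 log₁₀(940.46) ≈ 59.47 dB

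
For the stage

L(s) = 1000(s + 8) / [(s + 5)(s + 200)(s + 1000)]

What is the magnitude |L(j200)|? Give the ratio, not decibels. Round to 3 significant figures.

0.00347

At s = jω = j200:
zero (s+8): 8 + j200 → |·| = √(8²+200²) = √40064 ≈ 200.16, ∠ = arctan(200/8) ≈ 87.71°
pole (s+5): 5 + j200 → |·| = √(5²+200²) = √40025 ≈ 200.06, ∠ = arctan(200/5) ≈ 88.57°
pole (s+200): 200 + j200 → |·| = √(200²+200²) = √80000 ≈ 282.84, ∠ = arctan(200/200) ≈ 45.00°
pole (s+1000): 1000 + j200 → |·| = √(1000²+200²) = √1040000 ≈ 1019.8, ∠ = arctan(200/1000) ≈ 11.31°
|L| = 1000 · 200.16 / 5.7705e+07 ≈ 0.0034687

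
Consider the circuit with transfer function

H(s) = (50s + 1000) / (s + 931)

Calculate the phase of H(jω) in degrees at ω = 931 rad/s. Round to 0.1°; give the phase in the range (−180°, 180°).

43.8°

Substitute s = j931:
Numerator: 50(j931) + 1000 = 1000 + j46550
Denominator: (j931) + 931 = 931 + j931
|N| = √(1000² + 46550²) ≈ 46561, ∠N ≈ 88.77°
|D| = √(931² + 931²) ≈ 1316.6, ∠D ≈ 45.00°
∠H = 88.77° − 45.00° = 43.77°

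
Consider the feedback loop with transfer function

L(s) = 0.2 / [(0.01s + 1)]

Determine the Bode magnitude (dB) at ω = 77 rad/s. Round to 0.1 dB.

-16.0 dB

At ω = 77 rad/s:
pole (1 + j77·0.01) = 1 + j0.77 → |·| ≈ 1.2621, ∠ ≈ 37.60°
|L| = 0.2 · 1 / (1.2621) ≈ 0.15847
Gain = 20 log₁₀(0.15847) ≈ -16.00 dB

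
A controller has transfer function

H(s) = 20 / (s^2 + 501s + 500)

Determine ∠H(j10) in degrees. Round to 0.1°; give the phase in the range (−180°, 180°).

-85.4°

Substitute s = j10:
Numerator: 20 = 20 + j0
Denominator: (j10)^2 + 501(j10) + 500 = 400 + j5010
|N| = √(20² + 0²) ≈ 20, ∠N ≈ 0.00°
|D| = √(400² + 5010²) ≈ 5025.9, ∠D ≈ 85.44°
∠H = 0.00° − 85.44° = -85.44°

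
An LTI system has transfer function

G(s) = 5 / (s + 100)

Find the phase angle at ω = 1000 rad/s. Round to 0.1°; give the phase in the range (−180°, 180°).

-84.3°

Substitute s = j1000:
Numerator: 5 = 5 + j0
Denominator: (j1000) + 100 = 100 + j1000
|N| = √(5² + 0²) ≈ 5, ∠N ≈ 0.00°
|D| = √(100² + 1000²) ≈ 1005, ∠D ≈ 84.29°
∠G = 0.00° − 84.29° = -84.29°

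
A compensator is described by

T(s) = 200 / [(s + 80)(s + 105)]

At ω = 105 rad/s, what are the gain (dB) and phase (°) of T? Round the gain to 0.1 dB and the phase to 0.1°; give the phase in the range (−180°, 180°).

-39.8 dB, -97.7°

At s = jω = j105:
pole (s+80): 80 + j105 → |·| = √(80²+105²) = √17425 ≈ 132, ∠ = arctan(105/80) ≈ 52.70°
pole (s+105): 105 + j105 → |·| = √(105²+105²) = √22050 ≈ 148.49, ∠ = arctan(105/105) ≈ 45.00°
|T| = 200 / 19601 ≈ 0.010204
Gain = 20 log₁₀(0.010204) ≈ -39.82 dB
∠T = 0.00° − 97.70° = -97.70°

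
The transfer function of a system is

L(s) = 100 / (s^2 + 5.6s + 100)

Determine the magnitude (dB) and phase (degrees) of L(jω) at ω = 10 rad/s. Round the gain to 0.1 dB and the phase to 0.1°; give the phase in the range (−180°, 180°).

At s = jω = j10:
quadratic: (j10)² + 5.6·j10 + 100 = 0 + j56 → |·| ≈ 56, ∠ ≈ 90.00°
|L| = 100 / 56 ≈ 1.7857
Gain = 20 log₁₀(1.7857) ≈ 5.04 dB
∠L = 0.00° − 90.00° = -90.00°

5.0 dB, -90.0°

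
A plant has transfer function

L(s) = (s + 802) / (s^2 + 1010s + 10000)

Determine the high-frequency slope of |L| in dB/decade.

-20 dB/decade

Each pole contributes −20 dB/decade at high frequency; each zero contributes +20 dB/decade.
Net: 1 zero(s) − 2 pole(s) → -20 dB/decade.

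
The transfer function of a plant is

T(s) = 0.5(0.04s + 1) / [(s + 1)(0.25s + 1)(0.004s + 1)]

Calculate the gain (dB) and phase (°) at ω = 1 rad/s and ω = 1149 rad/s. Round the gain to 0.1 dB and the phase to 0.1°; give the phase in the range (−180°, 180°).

At ω = 1 rad/s:
zero (1 + j1·0.04) = 1 + j0.04 → |·| ≈ 1.0008, ∠ ≈ 2.29°
pole (1 + j1·1) = 1 + j1 → |·| ≈ 1.4142, ∠ ≈ 45.00°
pole (1 + j1·0.25) = 1 + j0.25 → |·| ≈ 1.0308, ∠ ≈ 14.04°
pole (1 + j1·0.004) = 1 + j0.004 → |·| ≈ 1, ∠ ≈ 0.23°
|T| = 0.5 · 1.0008 / (1.4142 · 1.0308 · 1) ≈ 0.34327
Gain = 20 log₁₀(0.34327) ≈ -9.29 dB
∠T = (2.29°) − (45.00° + 14.04° + 0.23°) = -56.98°

At ω = 1149 rad/s:
zero (1 + j1149·0.04) = 1 + j45.96 → |·| ≈ 45.971, ∠ ≈ 88.75°
pole (1 + j1149·1) = 1 + j1149 → |·| ≈ 1149, ∠ ≈ 89.95°
pole (1 + j1149·0.25) = 1 + j287.25 → |·| ≈ 287.25, ∠ ≈ 89.80°
pole (1 + j1149·0.004) = 1 + j4.596 → |·| ≈ 4.7035, ∠ ≈ 77.72°
|T| = 0.5 · 45.971 / (1149 · 287.25 · 4.7035) ≈ 1.4807e-05
Gain = 20 log₁₀(1.4807e-05) ≈ -96.59 dB
∠T = (88.75°) − (89.95° + 89.80° + 77.72°) = -168.72°

ω = 1: -9.3 dB, -57.0°; ω = 1149: -96.6 dB, -168.7°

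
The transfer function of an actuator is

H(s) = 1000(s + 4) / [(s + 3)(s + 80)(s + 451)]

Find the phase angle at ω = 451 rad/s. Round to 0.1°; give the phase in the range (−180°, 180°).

At s = jω = j451:
zero (s+4): 4 + j451 → |·| = √(4²+451²) = √203417 ≈ 451.02, ∠ = arctan(451/4) ≈ 89.49°
pole (s+3): 3 + j451 → |·| = √(3²+451²) = √203410 ≈ 451.01, ∠ = arctan(451/3) ≈ 89.62°
pole (s+80): 80 + j451 → |·| = √(80²+451²) = √209801 ≈ 458.04, ∠ = arctan(451/80) ≈ 79.94°
pole (s+451): 451 + j451 → |·| = √(451²+451²) = √406802 ≈ 637.81, ∠ = arctan(451/451) ≈ 45.00°
∠H = 89.49° − 214.56° = -125.07°

-125.1°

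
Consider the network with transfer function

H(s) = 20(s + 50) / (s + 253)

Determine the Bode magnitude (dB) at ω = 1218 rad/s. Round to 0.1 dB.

At s = jω = j1218:
zero (s+50): 50 + j1218 → |·| = √(50²+1218²) = √1486024 ≈ 1219, ∠ = arctan(1218/50) ≈ 87.65°
pole (s+253): 253 + j1218 → |·| = √(253²+1218²) = √1547533 ≈ 1244, ∠ = arctan(1218/253) ≈ 78.27°
|H| = 20 · 1219 / 1244 ≈ 19.598
Gain = 20 log₁₀(19.598) ≈ 25.84 dB

25.8 dB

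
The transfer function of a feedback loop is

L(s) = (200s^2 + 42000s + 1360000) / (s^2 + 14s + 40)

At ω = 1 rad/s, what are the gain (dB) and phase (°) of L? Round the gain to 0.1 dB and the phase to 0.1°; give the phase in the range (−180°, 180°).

Substitute s = j1:
Numerator: 200(j1)^2 + 42000(j1) + 1360000 = 1359800 + j42000
Denominator: (j1)^2 + 14(j1) + 40 = 39 + j14
|N| = √(1359800² + 42000²) ≈ 1.3604e+06, ∠N ≈ 1.77°
|D| = √(39² + 14²) ≈ 41.437, ∠D ≈ 19.75°
|L| = 1.3604e+06 / 41.437 ≈ 32831
Gain = 20 log₁₀(32831) ≈ 90.33 dB
∠L = 1.77° − 19.75° = -17.98°

90.3 dB, -18.0°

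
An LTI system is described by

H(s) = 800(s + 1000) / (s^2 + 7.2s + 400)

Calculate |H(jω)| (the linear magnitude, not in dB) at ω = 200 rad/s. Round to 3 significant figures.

20.6

At s = jω = j200:
zero (s+1000): 1000 + j200 → |·| = √(1000²+200²) = √1040000 ≈ 1019.8, ∠ = arctan(200/1000) ≈ 11.31°
quadratic: (j200)² + 7.2·j200 + 400 = -39600 + j1440 → |·| ≈ 39626, ∠ ≈ 177.92°
|H| = 800 · 1019.8 / 39626 ≈ 20.589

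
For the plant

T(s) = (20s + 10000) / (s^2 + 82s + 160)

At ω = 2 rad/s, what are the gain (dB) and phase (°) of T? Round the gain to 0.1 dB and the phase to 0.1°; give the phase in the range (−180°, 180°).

32.9 dB, -46.2°

Substitute s = j2:
Numerator: 20(j2) + 10000 = 10000 + j40
Denominator: (j2)^2 + 82(j2) + 160 = 156 + j164
|N| = √(10000² + 40²) ≈ 10000, ∠N ≈ 0.23°
|D| = √(156² + 164²) ≈ 226.34, ∠D ≈ 46.43°
|T| = 10000 / 226.34 ≈ 44.181
Gain = 20 log₁₀(44.181) ≈ 32.90 dB
∠T = 0.23° − 46.43° = -46.20°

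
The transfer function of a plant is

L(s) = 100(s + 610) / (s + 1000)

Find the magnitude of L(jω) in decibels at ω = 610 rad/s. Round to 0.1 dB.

37.3 dB

At s = jω = j610:
zero (s+610): 610 + j610 → |·| = √(610²+610²) = √744200 ≈ 862.67, ∠ = arctan(610/610) ≈ 45.00°
pole (s+1000): 1000 + j610 → |·| = √(1000²+610²) = √1372100 ≈ 1171.4, ∠ = arctan(610/1000) ≈ 31.38°
|L| = 100 · 862.67 / 1171.4 ≈ 73.644
Gain = 20 log₁₀(73.644) ≈ 37.34 dB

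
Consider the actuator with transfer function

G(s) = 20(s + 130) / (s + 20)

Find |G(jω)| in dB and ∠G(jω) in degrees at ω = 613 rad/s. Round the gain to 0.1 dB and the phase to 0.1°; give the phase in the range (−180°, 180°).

At s = jω = j613:
zero (s+130): 130 + j613 → |·| = √(130²+613²) = √392669 ≈ 626.63, ∠ = arctan(613/130) ≈ 78.03°
pole (s+20): 20 + j613 → |·| = √(20²+613²) = √376169 ≈ 613.33, ∠ = arctan(613/20) ≈ 88.13°
|G| = 20 · 626.63 / 613.33 ≈ 20.434
Gain = 20 log₁₀(20.434) ≈ 26.21 dB
∠G = 78.03° − 88.13° = -10.10°

26.2 dB, -10.1°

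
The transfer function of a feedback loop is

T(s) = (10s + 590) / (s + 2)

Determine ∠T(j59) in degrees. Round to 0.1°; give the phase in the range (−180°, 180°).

Substitute s = j59:
Numerator: 10(j59) + 590 = 590 + j590
Denominator: (j59) + 2 = 2 + j59
|N| = √(590² + 590²) ≈ 834.39, ∠N ≈ 45.00°
|D| = √(2² + 59²) ≈ 59.034, ∠D ≈ 88.06°
∠T = 45.00° − 88.06° = -43.06°

-43.1°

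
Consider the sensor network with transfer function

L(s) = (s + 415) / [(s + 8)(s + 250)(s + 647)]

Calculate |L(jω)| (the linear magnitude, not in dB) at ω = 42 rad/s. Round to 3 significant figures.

5.94e-05

At s = jω = j42:
zero (s+415): 415 + j42 → |·| = √(415²+42²) = √173989 ≈ 417.12, ∠ = arctan(42/415) ≈ 5.78°
pole (s+8): 8 + j42 → |·| = √(8²+42²) = √1828 ≈ 42.755, ∠ = arctan(42/8) ≈ 79.22°
pole (s+250): 250 + j42 → |·| = √(250²+42²) = √64264 ≈ 253.5, ∠ = arctan(42/250) ≈ 9.54°
pole (s+647): 647 + j42 → |·| = √(647²+42²) = √420373 ≈ 648.36, ∠ = arctan(42/647) ≈ 3.71°
|L| = 1 · 417.12 / 7.0272e+06 ≈ 5.9358e-05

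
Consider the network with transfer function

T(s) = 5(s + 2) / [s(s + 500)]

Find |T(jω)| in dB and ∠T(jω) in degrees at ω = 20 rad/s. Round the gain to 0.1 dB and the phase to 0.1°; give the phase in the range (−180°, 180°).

-40.0 dB, -8.0°

At s = jω = j20:
zero (s+2): 2 + j20 → |·| = √(2²+20²) = √404 ≈ 20.1, ∠ = arctan(20/2) ≈ 84.29°
pole (s+500): 500 + j20 → |·| = √(500²+20²) = √250400 ≈ 500.4, ∠ = arctan(20/500) ≈ 2.29°
pole at origin: |s| = 20, ∠ = 90.00° (in denominator)
|T| = 5 · 20.1 / 10008 ≈ 0.010042
Gain = 20 log₁₀(0.010042) ≈ -39.96 dB
∠T = 84.29° − 92.29° = -8.00°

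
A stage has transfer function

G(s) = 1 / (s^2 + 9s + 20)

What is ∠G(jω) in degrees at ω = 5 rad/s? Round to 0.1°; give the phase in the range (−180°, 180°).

-96.3°

Substitute s = j5:
Numerator: 1 = 1 + j0
Denominator: (j5)^2 + 9(j5) + 20 = -5 + j45
|N| = √(1² + 0²) ≈ 1, ∠N ≈ 0.00°
|D| = √(5² + 45²) ≈ 45.277, ∠D ≈ 96.34°
∠G = 0.00° − 96.34° = -96.34°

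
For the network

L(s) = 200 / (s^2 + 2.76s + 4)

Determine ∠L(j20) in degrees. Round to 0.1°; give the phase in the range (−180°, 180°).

At s = jω = j20:
quadratic: (j20)² + 2.76·j20 + 4 = -396 + j55.2 → |·| ≈ 399.83, ∠ ≈ 172.06°
∠L = 0.00° − 172.06° = -172.06°

-172.1°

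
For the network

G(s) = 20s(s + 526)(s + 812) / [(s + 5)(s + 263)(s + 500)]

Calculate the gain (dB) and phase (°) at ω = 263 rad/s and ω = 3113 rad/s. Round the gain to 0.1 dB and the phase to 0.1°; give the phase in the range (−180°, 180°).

ω = 263: 33.6 dB, -27.1°; ω = 3113: 26.3 dB, -10.2°

At s = jω = j263:
zero (s+526): 526 + j263 → |·| = √(526²+263²) = √345845 ≈ 588.09, ∠ = arctan(263/526) ≈ 26.57°
zero (s+812): 812 + j263 → |·| = √(812²+263²) = √728513 ≈ 853.53, ∠ = arctan(263/812) ≈ 17.95°
zero at origin: s = j263 → |·| = 263, ∠ = 90.00°
pole (s+5): 5 + j263 → |·| = √(5²+263²) = √69194 ≈ 263.05, ∠ = arctan(263/5) ≈ 88.91°
pole (s+263): 263 + j263 → |·| = √(263²+263²) = √138338 ≈ 371.94, ∠ = arctan(263/263) ≈ 45.00°
pole (s+500): 500 + j263 → |·| = √(500²+263²) = √319169 ≈ 564.95, ∠ = arctan(263/500) ≈ 27.74°
|G| = 20 · 1.3201e+08 / 5.5274e+07 ≈ 47.766
Gain = 20 log₁₀(47.766) ≈ 33.58 dB
∠G = 134.52° − 161.65° = -27.13°

At s = jω = j3113:
zero (s+526): 526 + j3113 → |·| = √(526²+3113²) = √9967445 ≈ 3157.1, ∠ = arctan(3113/526) ≈ 80.41°
zero (s+812): 812 + j3113 → |·| = √(812²+3113²) = √10350113 ≈ 3217.2, ∠ = arctan(3113/812) ≈ 75.38°
zero at origin: s = j3113 → |·| = 3113, ∠ = 90.00°
pole (s+5): 5 + j3113 → |·| = √(5²+3113²) = √9690794 ≈ 3113, ∠ = arctan(3113/5) ≈ 89.91°
pole (s+263): 263 + j3113 → |·| = √(263²+3113²) = √9759938 ≈ 3124.1, ∠ = arctan(3113/263) ≈ 85.17°
pole (s+500): 500 + j3113 → |·| = √(500²+3113²) = √9940769 ≈ 3152.9, ∠ = arctan(3113/500) ≈ 80.88°
|G| = 20 · 3.1619e+10 / 3.0663e+10 ≈ 20.624
Gain = 20 log₁₀(20.624) ≈ 26.29 dB
∠G = 245.79° − 255.96° = -10.17°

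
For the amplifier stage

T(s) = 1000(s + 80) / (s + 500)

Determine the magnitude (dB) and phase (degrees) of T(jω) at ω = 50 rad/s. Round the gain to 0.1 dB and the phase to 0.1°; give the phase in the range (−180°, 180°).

45.5 dB, 26.3°

At s = jω = j50:
zero (s+80): 80 + j50 → |·| = √(80²+50²) = √8900 ≈ 94.34, ∠ = arctan(50/80) ≈ 32.01°
pole (s+500): 500 + j50 → |·| = √(500²+50²) = √252500 ≈ 502.49, ∠ = arctan(50/500) ≈ 5.71°
|T| = 1000 · 94.34 / 502.49 ≈ 187.75
Gain = 20 log₁₀(187.75) ≈ 45.47 dB
∠T = 32.01° − 5.71° = 26.30°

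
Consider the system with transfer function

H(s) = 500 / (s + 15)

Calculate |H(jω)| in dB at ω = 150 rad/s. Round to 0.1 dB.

10.4 dB

Substitute s = j150:
Numerator: 500 = 500 + j0
Denominator: (j150) + 15 = 15 + j150
|N| = √(500² + 0²) ≈ 500, ∠N ≈ 0.00°
|D| = √(15² + 150²) ≈ 150.75, ∠D ≈ 84.29°
|H| = 500 / 150.75 ≈ 3.3167
Gain = 20 log₁₀(3.3167) ≈ 10.41 dB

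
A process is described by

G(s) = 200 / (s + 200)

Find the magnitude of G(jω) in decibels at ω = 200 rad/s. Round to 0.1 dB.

-3.0 dB

Substitute s = j200:
Numerator: 200 = 200 + j0
Denominator: (j200) + 200 = 200 + j200
|N| = √(200² + 0²) ≈ 200, ∠N ≈ 0.00°
|D| = √(200² + 200²) ≈ 282.84, ∠D ≈ 45.00°
|G| = 200 / 282.84 ≈ 0.70711
Gain = 20 log₁₀(0.70711) ≈ -3.01 dB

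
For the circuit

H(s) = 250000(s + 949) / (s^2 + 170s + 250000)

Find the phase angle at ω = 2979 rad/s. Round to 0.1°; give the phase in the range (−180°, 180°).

-104.3°

At s = jω = j2979:
zero (s+949): 949 + j2979 → |·| = √(949²+2979²) = √9775042 ≈ 3126.5, ∠ = arctan(2979/949) ≈ 72.33°
quadratic: (j2979)² + 170·j2979 + 250000 = -8624441 + j506430 → |·| ≈ 8.6393e+06, ∠ ≈ 176.64°
∠H = 72.33° − 176.64° = -104.31°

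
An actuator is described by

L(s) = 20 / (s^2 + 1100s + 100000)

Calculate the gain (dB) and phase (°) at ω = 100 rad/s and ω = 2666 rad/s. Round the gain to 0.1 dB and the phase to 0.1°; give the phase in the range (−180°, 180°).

Substitute s = j100:
Numerator: 20 = 20 + j0
Denominator: (j100)^2 + 1100(j100) + 100000 = 90000 + j110000
|N| = √(20² + 0²) ≈ 20, ∠N ≈ 0.00°
|D| = √(90000² + 110000²) ≈ 1.4213e+05, ∠D ≈ 50.71°
|L| = 20 / 1.4213e+05 ≈ 0.00014072
Gain = 20 log₁₀(0.00014072) ≈ -77.03 dB
∠L = 0.00° − 50.71° = -50.71°

Substitute s = j2666:
Numerator: 20 = 20 + j0
Denominator: (j2666)^2 + 1100(j2666) + 100000 = -7007556 + j2932600
|N| = √(20² + 0²) ≈ 20, ∠N ≈ 0.00°
|D| = √(7007556² + 2932600²) ≈ 7.5964e+06, ∠D ≈ 157.29°
|L| = 20 / 7.5964e+06 ≈ 2.6328e-06
Gain = 20 log₁₀(2.6328e-06) ≈ -111.59 dB
∠L = 0.00° − 157.29° = -157.29°

ω = 100: -77.0 dB, -50.7°; ω = 2666: -111.6 dB, -157.3°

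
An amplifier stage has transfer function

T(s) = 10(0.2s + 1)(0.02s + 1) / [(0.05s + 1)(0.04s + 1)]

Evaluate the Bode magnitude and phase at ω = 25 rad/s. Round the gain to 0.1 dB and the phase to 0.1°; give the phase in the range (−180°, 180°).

28.0 dB, 8.9°

At ω = 25 rad/s:
zero (1 + j25·0.2) = 1 + j5 → |·| ≈ 5.099, ∠ ≈ 78.69°
zero (1 + j25·0.02) = 1 + j0.5 → |·| ≈ 1.118, ∠ ≈ 26.57°
pole (1 + j25·0.05) = 1 + j1.25 → |·| ≈ 1.6008, ∠ ≈ 51.34°
pole (1 + j25·0.04) = 1 + j1 → |·| ≈ 1.4142, ∠ ≈ 45.00°
|T| = 10 · 5.099 · 1.118 / (1.6008 · 1.4142) ≈ 25.181
Gain = 20 log₁₀(25.181) ≈ 28.02 dB
∠T = (78.69° + 26.57°) − (51.34° + 45.00°) = 8.92°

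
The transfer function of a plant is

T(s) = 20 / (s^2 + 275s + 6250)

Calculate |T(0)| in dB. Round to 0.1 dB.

-49.9 dB

T(0) = 20 / 6250 = 0.0032
20 log₁₀(0.0032) ≈ -49.90 dB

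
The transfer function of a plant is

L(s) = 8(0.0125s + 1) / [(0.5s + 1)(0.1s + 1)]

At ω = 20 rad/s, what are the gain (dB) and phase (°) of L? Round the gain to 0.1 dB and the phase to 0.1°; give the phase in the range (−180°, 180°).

-8.7 dB, -133.7°

At ω = 20 rad/s:
zero (1 + j20·0.0125) = 1 + j0.25 → |·| ≈ 1.0308, ∠ ≈ 14.04°
pole (1 + j20·0.5) = 1 + j10 → |·| ≈ 10.05, ∠ ≈ 84.29°
pole (1 + j20·0.1) = 1 + j2 → |·| ≈ 2.2361, ∠ ≈ 63.43°
|L| = 8 · 1.0308 / (10.05 · 2.2361) ≈ 0.36695
Gain = 20 log₁₀(0.36695) ≈ -8.71 dB
∠L = (14.04°) − (84.29° + 63.43°) = -133.68°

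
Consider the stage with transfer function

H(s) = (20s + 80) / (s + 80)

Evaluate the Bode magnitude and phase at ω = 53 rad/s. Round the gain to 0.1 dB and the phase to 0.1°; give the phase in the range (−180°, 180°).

Substitute s = j53:
Numerator: 20(j53) + 80 = 80 + j1060
Denominator: (j53) + 80 = 80 + j53
|N| = √(80² + 1060²) ≈ 1063, ∠N ≈ 85.68°
|D| = √(80² + 53²) ≈ 95.964, ∠D ≈ 33.52°
|H| = 1063 / 95.964 ≈ 11.077
Gain = 20 log₁₀(11.077) ≈ 20.89 dB
∠H = 85.68° − 33.52° = 52.16°

20.9 dB, 52.2°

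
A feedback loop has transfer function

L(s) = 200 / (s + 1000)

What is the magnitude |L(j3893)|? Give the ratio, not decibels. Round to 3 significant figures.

At s = jω = j3893:
pole (s+1000): 1000 + j3893 → |·| = √(1000²+3893²) = √16155449 ≈ 4019.4, ∠ = arctan(3893/1000) ≈ 75.59°
|L| = 200 / 4019.4 ≈ 0.049759

0.0498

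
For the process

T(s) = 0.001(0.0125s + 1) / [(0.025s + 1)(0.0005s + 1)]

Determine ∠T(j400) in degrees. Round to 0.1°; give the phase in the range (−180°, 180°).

At ω = 400 rad/s:
zero (1 + j400·0.0125) = 1 + j5 → |·| ≈ 5.099, ∠ ≈ 78.69°
pole (1 + j400·0.025) = 1 + j10 → |·| ≈ 10.05, ∠ ≈ 84.29°
pole (1 + j400·0.0005) = 1 + j0.2 → |·| ≈ 1.0198, ∠ ≈ 11.31°
∠T = (78.69°) − (84.29° + 11.31°) = -16.91°

-16.9°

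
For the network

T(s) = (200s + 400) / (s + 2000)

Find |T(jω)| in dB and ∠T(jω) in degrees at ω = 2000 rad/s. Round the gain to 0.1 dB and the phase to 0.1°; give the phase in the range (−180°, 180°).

Substitute s = j2000:
Numerator: 200(j2000) + 400 = 400 + j400000
Denominator: (j2000) + 2000 = 2000 + j2000
|N| = √(400² + 400000²) ≈ 4e+05, ∠N ≈ 89.94°
|D| = √(2000² + 2000²) ≈ 2828.4, ∠D ≈ 45.00°
|T| = 4e+05 / 2828.4 ≈ 141.42
Gain = 20 log₁₀(141.42) ≈ 43.01 dB
∠T = 89.94° − 45.00° = 44.94°

43.0 dB, 44.9°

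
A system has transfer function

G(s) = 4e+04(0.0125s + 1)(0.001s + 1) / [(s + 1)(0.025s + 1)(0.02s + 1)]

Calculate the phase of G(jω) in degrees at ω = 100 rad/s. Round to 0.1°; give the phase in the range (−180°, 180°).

-164.0°

At ω = 100 rad/s:
zero (1 + j100·0.0125) = 1 + j1.25 → |·| ≈ 1.6008, ∠ ≈ 51.34°
zero (1 + j100·0.001) = 1 + j0.1 → |·| ≈ 1.005, ∠ ≈ 5.71°
pole (1 + j100·1) = 1 + j100 → |·| ≈ 100, ∠ ≈ 89.43°
pole (1 + j100·0.025) = 1 + j2.5 → |·| ≈ 2.6926, ∠ ≈ 68.20°
pole (1 + j100·0.02) = 1 + j2 → |·| ≈ 2.2361, ∠ ≈ 63.43°
∠G = (51.34° + 5.71°) − (89.43° + 68.20° + 63.43°) = -164.01°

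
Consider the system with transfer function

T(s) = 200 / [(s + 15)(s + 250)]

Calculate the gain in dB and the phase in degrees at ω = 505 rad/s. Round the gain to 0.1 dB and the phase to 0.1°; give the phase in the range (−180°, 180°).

-63.1 dB, -152.0°

At s = jω = j505:
pole (s+15): 15 + j505 → |·| = √(15²+505²) = √255250 ≈ 505.22, ∠ = arctan(505/15) ≈ 88.30°
pole (s+250): 250 + j505 → |·| = √(250²+505²) = √317525 ≈ 563.49, ∠ = arctan(505/250) ≈ 63.66°
|T| = 200 / 2.8469e+05 ≈ 0.00070252
Gain = 20 log₁₀(0.00070252) ≈ -63.07 dB
∠T = 0.00° − 151.96° = -151.96°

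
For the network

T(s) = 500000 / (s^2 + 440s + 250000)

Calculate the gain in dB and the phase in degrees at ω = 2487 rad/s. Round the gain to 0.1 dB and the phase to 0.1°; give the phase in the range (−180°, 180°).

At s = jω = j2487:
quadratic: (j2487)² + 440·j2487 + 250000 = -5935169 + j1094280 → |·| ≈ 6.0352e+06, ∠ ≈ 169.55°
|T| = 500000 / 6.0352e+06 ≈ 0.082847
Gain = 20 log₁₀(0.082847) ≈ -21.63 dB
∠T = 0.00° − 169.55° = -169.55°

-21.6 dB, -169.6°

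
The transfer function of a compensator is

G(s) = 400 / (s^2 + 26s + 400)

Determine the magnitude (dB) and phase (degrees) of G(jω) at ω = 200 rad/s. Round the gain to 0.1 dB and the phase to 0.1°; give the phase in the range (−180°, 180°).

-40.0 dB, -172.5°

At s = jω = j200:
quadratic: (j200)² + 26·j200 + 400 = -39600 + j5200 → |·| ≈ 39940, ∠ ≈ 172.52°
|G| = 400 / 39940 ≈ 0.010015
Gain = 20 log₁₀(0.010015) ≈ -39.99 dB
∠G = 0.00° − 172.52° = -172.52°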